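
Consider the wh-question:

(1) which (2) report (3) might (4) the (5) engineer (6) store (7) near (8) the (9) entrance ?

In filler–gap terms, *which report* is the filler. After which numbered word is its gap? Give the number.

6

Underlying clause: The engineer might store which report near the entrance.
'which report' functions as the direct object of 'store'. Wh-movement fronts it, leaving a gap right after 'store':
Which report might the engineer store ___ near the entrance?
'store' is word 6.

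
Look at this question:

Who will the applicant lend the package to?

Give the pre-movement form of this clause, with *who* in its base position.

'who' functions as the object of the preposition 'to' (recipient of 'lend'). Wh-movement fronts it, leaving a gap right after 'to':
Who will the applicant lend the package to ___?

The applicant will lend the package to who.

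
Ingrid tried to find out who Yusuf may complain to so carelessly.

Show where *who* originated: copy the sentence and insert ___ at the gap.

Ingrid tried to find out who Yusuf may complain to ___ so carelessly.

In situ: Yusuf may complain to who so carelessly.
'who' functions as the object of the preposition 'to'. The gap is right after 'to'.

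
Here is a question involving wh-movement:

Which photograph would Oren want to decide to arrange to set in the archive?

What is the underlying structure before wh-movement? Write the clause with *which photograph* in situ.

Oren would want to decide to arrange to set which photograph in the archive.

'which photograph' functions as the direct object of 'set'. Wh-movement fronts it, leaving a gap right after 'set':
Which photograph would Oren want to decide to arrange to set ___ in the archive?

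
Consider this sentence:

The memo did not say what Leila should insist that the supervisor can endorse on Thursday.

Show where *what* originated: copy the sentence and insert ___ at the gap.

Pre-movement form: Leila should insist that the supervisor can endorse what on Thursday.
'what' is the direct object of 'endorse'. The gap is right after 'endorse'.

The memo did not say what Leila should insist that the supervisor can endorse ___ on Thursday.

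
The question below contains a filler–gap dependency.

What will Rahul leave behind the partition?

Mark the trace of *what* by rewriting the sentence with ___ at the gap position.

What will Rahul leave ___ behind the partition?

Underlying clause: Rahul will leave what behind the partition.
The filler 'what' is interpreted as the direct object of 'leave'. The gap is right after 'leave'.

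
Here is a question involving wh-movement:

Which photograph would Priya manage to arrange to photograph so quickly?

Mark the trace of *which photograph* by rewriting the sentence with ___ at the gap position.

Which photograph would Priya manage to arrange to photograph ___ so quickly?

Before movement: Priya would manage to arrange to photograph which photograph so quickly.
'which photograph' functions as the direct object of 'photograph'. The gap is right after 'photograph'.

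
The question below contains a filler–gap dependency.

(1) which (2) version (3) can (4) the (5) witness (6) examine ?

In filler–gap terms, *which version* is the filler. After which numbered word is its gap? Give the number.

Underlying clause: The witness can examine which version.
The filler 'which version' is interpreted as the direct object of 'examine'. Wh-movement fronts it, leaving a gap right after 'examine':
Which version can the witness examine ___?
'examine' is word 6.

6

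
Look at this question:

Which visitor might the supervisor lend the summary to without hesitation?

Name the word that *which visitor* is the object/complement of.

to

Underlying clause: The supervisor might lend the summary to which visitor without hesitation.
'which visitor' functions as the object of the preposition 'to' (recipient of 'lend'). It moves to the left edge, and the trace sits right after 'to':
Which visitor might the supervisor lend the summary to ___ without hesitation?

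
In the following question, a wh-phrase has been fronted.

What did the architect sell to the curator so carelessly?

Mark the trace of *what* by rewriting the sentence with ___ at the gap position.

What did the architect sell ___ to the curator so carelessly?

Pre-movement form: The architect did sell what to the curator so carelessly.
'what' functions as the direct object of 'sell'. The gap is right after 'sell'.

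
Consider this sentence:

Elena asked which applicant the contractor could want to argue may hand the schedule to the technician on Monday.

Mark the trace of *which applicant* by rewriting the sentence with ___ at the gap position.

Elena asked which applicant the contractor could want to argue ___ may hand the schedule to the technician on Monday.

Before movement: The contractor could want to argue which applicant may hand the schedule to the technician on Monday.
'which applicant' is the subject of the clause embedded under 'argue'. The gap is right after 'argue'.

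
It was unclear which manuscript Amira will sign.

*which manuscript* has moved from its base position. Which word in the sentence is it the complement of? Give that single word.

Pre-movement form: Amira will sign which manuscript.
'which manuscript' functions as the direct object of 'sign'. Fronting leaves a gap immediately after 'sign':
It was unclear which manuscript Amira will sign ___.

sign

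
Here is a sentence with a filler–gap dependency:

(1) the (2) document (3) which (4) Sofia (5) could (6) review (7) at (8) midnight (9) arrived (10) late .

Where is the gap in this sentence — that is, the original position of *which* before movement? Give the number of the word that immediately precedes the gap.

The filler 'which' is interpreted as the direct object of 'review'. Wh-movement fronts it, leaving a gap right after 'review':
The document which Sofia could review ___ at midnight arrived late.
'review' is word 6.

6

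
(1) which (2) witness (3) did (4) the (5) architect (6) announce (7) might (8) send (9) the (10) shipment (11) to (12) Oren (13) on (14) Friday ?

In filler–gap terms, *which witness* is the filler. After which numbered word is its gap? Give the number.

6

Before movement: The architect did announce which witness might send the shipment to Oren on Friday.
'which witness' functions as the subject of the clause embedded under 'announce'. Fronting leaves a gap immediately after 'announce':
Which witness did the architect announce ___ might send the shipment to Oren on Friday?
'announce' is word 6.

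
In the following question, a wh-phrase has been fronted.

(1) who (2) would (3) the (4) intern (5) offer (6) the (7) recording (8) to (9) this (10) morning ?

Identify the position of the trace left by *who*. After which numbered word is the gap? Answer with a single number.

Before movement: The intern would offer the recording to who this morning.
'who' functions as the object of the preposition 'to' (recipient of 'offer'). Wh-movement fronts it, leaving a gap right after 'to':
Who would the intern offer the recording to ___ this morning?
'to' is word 8.

8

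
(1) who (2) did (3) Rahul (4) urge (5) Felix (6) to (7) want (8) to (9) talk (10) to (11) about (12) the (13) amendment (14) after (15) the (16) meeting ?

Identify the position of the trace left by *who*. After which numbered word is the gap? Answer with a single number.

10

Before movement: Rahul did urge Felix to want to talk to who about the amendment after the meeting.
The filler 'who' is interpreted as the object of the preposition 'to'. Wh-movement fronts it, leaving a gap right after 'to':
Who did Rahul urge Felix to want to talk to ___ about the amendment after the meeting?
'to' is word 10.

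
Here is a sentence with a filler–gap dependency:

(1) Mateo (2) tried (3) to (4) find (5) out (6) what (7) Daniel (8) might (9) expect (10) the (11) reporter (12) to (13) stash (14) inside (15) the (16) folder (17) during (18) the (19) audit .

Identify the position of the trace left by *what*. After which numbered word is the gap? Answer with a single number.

In situ: Daniel might expect the reporter to stash what inside the folder during the audit.
'what' functions as the direct object of 'stash'. Wh-movement fronts it, leaving a gap right after 'stash':
Mateo tried to find out what Daniel might expect the reporter to stash ___ inside the folder during the audit.
'stash' is word 13.

13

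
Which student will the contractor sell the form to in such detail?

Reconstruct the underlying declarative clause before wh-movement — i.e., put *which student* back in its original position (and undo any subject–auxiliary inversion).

The contractor will sell the form to which student in such detail.

The filler 'which student' is interpreted as the object of the preposition 'to' (recipient of 'sell'). It moves to the left edge, and the trace sits right after 'to':
Which student will the contractor sell the form to ___ in such detail?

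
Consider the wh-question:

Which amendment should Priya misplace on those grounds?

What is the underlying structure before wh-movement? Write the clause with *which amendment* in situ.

'which amendment' functions as the direct object of 'misplace'. Fronting leaves a gap immediately after 'misplace':
Which amendment should Priya misplace ___ on those grounds?

Priya should misplace which amendment on those grounds.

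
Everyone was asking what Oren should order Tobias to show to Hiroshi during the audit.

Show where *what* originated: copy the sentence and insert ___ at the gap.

Everyone was asking what Oren should order Tobias to show ___ to Hiroshi during the audit.

Pre-movement form: Oren should order Tobias to show what to Hiroshi during the audit.
'what' is the direct object of 'show'. The gap is right after 'show'.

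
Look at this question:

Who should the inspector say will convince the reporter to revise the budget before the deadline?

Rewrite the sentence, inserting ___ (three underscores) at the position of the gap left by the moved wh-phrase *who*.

Underlying clause: The inspector should say who will convince the reporter to revise the budget before the deadline.
'who' is the subject of the clause embedded under 'say'. The gap is right after 'say'.

Who should the inspector say ___ will convince the reporter to revise the budget before the deadline?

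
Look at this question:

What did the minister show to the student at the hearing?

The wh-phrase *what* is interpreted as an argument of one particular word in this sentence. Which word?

show

Pre-movement form: The minister did show what to the student at the hearing.
The filler 'what' is interpreted as the direct object of 'show'. It moves to the left edge, and the trace sits right after 'show':
What did the minister show ___ to the student at the hearing?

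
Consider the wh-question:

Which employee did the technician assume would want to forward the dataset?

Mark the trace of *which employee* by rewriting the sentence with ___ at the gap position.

Underlying clause: The technician did assume which employee would want to forward the dataset.
'which employee' is the subject of the clause embedded under 'assume'. The gap is right after 'assume'.

Which employee did the technician assume ___ would want to forward the dataset?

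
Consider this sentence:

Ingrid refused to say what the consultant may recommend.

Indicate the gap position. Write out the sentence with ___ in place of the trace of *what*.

Pre-movement form: The consultant may recommend what.
'what' is the direct object of 'recommend'. The gap is right after 'recommend'.

Ingrid refused to say what the consultant may recommend ___.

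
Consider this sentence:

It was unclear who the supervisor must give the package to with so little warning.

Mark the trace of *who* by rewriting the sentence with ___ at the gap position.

It was unclear who the supervisor must give the package to ___ with so little warning.

Underlying clause: The supervisor must give the package to who with so little warning.
'who' is the object of the preposition 'to' (recipient of 'give'). The gap is right after 'to'.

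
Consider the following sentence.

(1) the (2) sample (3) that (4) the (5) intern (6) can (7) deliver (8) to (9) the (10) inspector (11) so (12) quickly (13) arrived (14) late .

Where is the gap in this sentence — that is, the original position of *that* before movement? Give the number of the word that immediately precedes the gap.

'that' is the direct object of 'deliver'. Fronting leaves a gap immediately after 'deliver':
The sample that the intern can deliver ___ to the inspector so quickly arrived late.
'deliver' is word 7.

7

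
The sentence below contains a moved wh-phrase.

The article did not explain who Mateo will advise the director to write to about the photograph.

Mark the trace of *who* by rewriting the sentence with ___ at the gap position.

The article did not explain who Mateo will advise the director to write to ___ about the photograph.

Before movement: Mateo will advise the director to write to who about the photograph.
'who' functions as the object of the preposition 'to'. The gap is right after 'to'.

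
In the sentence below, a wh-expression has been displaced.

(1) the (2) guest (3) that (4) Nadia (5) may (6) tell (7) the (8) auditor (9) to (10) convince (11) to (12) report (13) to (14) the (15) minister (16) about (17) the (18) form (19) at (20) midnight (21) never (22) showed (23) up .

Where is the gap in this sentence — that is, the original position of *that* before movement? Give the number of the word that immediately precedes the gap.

10

'that' functions as the direct object of 'convince'. Fronting leaves a gap immediately after 'convince':
The guest that Nadia may tell the auditor to convince ___ to report to the minister about the form at midnight never showed up.
'convince' is word 10.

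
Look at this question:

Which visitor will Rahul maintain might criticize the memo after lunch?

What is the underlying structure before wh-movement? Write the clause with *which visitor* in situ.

The filler 'which visitor' is interpreted as the subject of the clause embedded under 'maintain'. It moves to the left edge, and the trace sits right after 'maintain':
Which visitor will Rahul maintain ___ might criticize the memo after lunch?

Rahul will maintain which visitor might criticize the memo after lunch.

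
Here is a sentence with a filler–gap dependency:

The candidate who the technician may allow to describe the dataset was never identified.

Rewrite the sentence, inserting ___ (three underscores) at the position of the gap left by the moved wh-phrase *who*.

The candidate who the technician may allow ___ to describe the dataset was never identified.

'who' is the direct object of 'allow'. The gap is right after 'allow'.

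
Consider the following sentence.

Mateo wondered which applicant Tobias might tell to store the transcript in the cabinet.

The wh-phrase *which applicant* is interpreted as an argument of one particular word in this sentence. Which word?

tell

Before movement: Tobias might tell which applicant to store the transcript in the cabinet.
The filler 'which applicant' is interpreted as the direct object of 'tell'. It moves to the left edge, and the trace sits right after 'tell':
Mateo wondered which applicant Tobias might tell ___ to store the transcript in the cabinet.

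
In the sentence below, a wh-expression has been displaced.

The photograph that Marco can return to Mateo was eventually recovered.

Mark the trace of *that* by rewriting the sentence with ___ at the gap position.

'that' functions as the direct object of 'return'. The gap is right after 'return'.

The photograph that Marco can return ___ to Mateo was eventually recovered.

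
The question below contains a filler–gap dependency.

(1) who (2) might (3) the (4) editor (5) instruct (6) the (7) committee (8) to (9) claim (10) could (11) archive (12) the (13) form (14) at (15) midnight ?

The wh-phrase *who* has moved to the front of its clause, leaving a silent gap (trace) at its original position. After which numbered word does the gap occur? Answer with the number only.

9

In situ: The editor might instruct the committee to claim who could archive the form at midnight.
'who' functions as the subject of the clause embedded under 'claim'. Fronting leaves a gap immediately after 'claim':
Who might the editor instruct the committee to claim ___ could archive the form at midnight?
'claim' is word 9.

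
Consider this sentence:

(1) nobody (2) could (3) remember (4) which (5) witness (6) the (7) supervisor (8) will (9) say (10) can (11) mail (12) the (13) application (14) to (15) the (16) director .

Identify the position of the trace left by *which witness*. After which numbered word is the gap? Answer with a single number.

9

In situ: The supervisor will say which witness can mail the application to the director.
'which witness' functions as the subject of the clause embedded under 'say'. Wh-movement fronts it, leaving a gap right after 'say':
Nobody could remember which witness the supervisor will say ___ can mail the application to the director.
'say' is word 9.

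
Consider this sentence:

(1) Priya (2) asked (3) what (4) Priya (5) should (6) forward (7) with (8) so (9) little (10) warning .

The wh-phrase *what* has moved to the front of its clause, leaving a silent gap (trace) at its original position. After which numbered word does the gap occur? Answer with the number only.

Before movement: Priya should forward what with so little warning.
'what' functions as the direct object of 'forward'. It moves to the left edge, and the trace sits right after 'forward':
Priya asked what Priya should forward ___ with so little warning.
'forward' is word 6.

6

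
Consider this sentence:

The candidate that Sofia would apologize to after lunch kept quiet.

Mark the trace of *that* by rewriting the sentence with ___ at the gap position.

'that' functions as the object of the preposition 'to'. The gap is right after 'to'.

The candidate that Sofia would apologize to ___ after lunch kept quiet.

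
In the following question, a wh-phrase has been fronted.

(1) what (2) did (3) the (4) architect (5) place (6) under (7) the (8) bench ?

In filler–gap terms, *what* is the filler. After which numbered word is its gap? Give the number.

5

Before movement: The architect did place what under the bench.
The filler 'what' is interpreted as the direct object of 'place'. It moves to the left edge, and the trace sits right after 'place':
What did the architect place ___ under the bench?
'place' is word 5.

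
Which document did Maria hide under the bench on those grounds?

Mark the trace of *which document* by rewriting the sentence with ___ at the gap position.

Which document did Maria hide ___ under the bench on those grounds?

Underlying clause: Maria did hide which document under the bench on those grounds.
'which document' functions as the direct object of 'hide'. The gap is right after 'hide'.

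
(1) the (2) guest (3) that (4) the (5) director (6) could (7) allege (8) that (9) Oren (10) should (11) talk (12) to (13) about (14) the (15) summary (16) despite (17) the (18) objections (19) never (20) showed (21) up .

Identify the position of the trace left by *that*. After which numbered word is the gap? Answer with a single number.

12

The filler 'that' is interpreted as the object of the preposition 'to'. It moves to the left edge, and the trace sits right after 'to':
The guest that the director could allege that Oren should talk to ___ about the summary despite the objections never showed up.
'to' is word 12.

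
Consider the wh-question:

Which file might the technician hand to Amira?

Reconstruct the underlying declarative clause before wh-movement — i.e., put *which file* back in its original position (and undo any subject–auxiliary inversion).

The technician might hand which file to Amira.

'which file' is the direct object of 'hand'. Fronting leaves a gap immediately after 'hand':
Which file might the technician hand ___ to Amira?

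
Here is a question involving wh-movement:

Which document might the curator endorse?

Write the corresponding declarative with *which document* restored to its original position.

'which document' functions as the direct object of 'endorse'. It moves to the left edge, and the trace sits right after 'endorse':
Which document might the curator endorse ___?

The curator might endorse which document.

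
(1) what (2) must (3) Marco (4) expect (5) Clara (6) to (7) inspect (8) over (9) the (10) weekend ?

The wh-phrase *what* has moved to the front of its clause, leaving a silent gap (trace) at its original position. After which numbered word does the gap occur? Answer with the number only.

7

In situ: Marco must expect Clara to inspect what over the weekend.
'what' is the direct object of 'inspect'. It moves to the left edge, and the trace sits right after 'inspect':
What must Marco expect Clara to inspect ___ over the weekend?
'inspect' is word 7.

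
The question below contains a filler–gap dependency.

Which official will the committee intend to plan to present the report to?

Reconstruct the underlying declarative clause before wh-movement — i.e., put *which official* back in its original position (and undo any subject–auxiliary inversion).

The committee will intend to plan to present the report to which official.

'which official' functions as the object of the preposition 'to' (recipient of 'present'). It moves to the left edge, and the trace sits right after 'to':
Which official will the committee intend to plan to present the report to ___?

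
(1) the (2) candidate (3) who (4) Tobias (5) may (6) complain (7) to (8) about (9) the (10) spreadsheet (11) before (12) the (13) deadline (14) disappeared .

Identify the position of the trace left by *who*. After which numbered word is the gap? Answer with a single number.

7

'who' functions as the object of the preposition 'to'. It moves to the left edge, and the trace sits right after 'to':
The candidate who Tobias may complain to ___ about the spreadsheet before the deadline disappeared.
'to' is word 7.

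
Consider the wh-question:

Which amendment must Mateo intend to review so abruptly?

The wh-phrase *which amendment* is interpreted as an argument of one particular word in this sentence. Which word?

Pre-movement form: Mateo must intend to review which amendment so abruptly.
'which amendment' is the direct object of 'review'. Wh-movement fronts it, leaving a gap right after 'review':
Which amendment must Mateo intend to review ___ so abruptly?

review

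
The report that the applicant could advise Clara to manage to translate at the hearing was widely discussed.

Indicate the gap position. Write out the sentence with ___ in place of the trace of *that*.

The report that the applicant could advise Clara to manage to translate ___ at the hearing was widely discussed.

'that' functions as the direct object of 'translate'. The gap is right after 'translate'.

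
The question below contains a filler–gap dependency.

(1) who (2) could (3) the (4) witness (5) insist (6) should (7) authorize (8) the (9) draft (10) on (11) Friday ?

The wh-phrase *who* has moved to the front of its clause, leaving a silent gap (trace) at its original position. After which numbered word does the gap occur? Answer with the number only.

5

In situ: The witness could insist who should authorize the draft on Friday.
'who' is the subject of the clause embedded under 'insist'. It moves to the left edge, and the trace sits right after 'insist':
Who could the witness insist ___ should authorize the draft on Friday?
'insist' is word 5.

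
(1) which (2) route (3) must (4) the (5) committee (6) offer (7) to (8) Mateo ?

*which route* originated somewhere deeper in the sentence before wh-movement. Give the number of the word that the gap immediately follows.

Pre-movement form: The committee must offer which route to Mateo.
'which route' functions as the direct object of 'offer'. Wh-movement fronts it, leaving a gap right after 'offer':
Which route must the committee offer ___ to Mateo?
'offer' is word 6.

6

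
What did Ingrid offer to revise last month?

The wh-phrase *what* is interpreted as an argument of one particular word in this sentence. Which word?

revise

Before movement: Ingrid did offer to revise what last month.
'what' functions as the direct object of 'revise'. Wh-movement fronts it, leaving a gap right after 'revise':
What did Ingrid offer to revise ___ last month?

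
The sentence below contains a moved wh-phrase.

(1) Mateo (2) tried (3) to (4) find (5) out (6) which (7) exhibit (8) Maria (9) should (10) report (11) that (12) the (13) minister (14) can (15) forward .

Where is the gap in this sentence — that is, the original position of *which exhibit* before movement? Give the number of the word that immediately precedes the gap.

Underlying clause: Maria should report that the minister can forward which exhibit.
'which exhibit' functions as the direct object of 'forward'. Wh-movement fronts it, leaving a gap right after 'forward':
Mateo tried to find out which exhibit Maria should report that the minister can forward ___.
'forward' is word 15.

15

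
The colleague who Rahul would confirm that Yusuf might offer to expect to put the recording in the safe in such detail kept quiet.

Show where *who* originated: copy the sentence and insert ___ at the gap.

'who' functions as the direct object of 'expect'. The gap is right after 'expect'.

The colleague who Rahul would confirm that Yusuf might offer to expect ___ to put the recording in the safe in such detail kept quiet.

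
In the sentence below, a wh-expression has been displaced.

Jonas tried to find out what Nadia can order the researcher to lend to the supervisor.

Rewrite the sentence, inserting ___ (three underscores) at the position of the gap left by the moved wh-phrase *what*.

Jonas tried to find out what Nadia can order the researcher to lend ___ to the supervisor.

Pre-movement form: Nadia can order the researcher to lend what to the supervisor.
The filler 'what' is interpreted as the direct object of 'lend'. The gap is right after 'lend'.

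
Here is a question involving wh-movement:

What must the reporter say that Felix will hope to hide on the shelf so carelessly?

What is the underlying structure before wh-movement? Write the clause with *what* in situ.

The reporter must say that Felix will hope to hide what on the shelf so carelessly.

'what' is the direct object of 'hide'. It moves to the left edge, and the trace sits right after 'hide':
What must the reporter say that Felix will hope to hide ___ on the shelf so carelessly?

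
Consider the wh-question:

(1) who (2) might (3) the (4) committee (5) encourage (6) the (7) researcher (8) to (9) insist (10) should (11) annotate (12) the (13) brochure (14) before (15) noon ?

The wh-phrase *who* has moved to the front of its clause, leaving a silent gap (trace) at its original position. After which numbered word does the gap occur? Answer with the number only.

Underlying clause: The committee might encourage the researcher to insist who should annotate the brochure before noon.
The filler 'who' is interpreted as the subject of the clause embedded under 'insist'. Wh-movement fronts it, leaving a gap right after 'insist':
Who might the committee encourage the researcher to insist ___ should annotate the brochure before noon?
'insist' is word 9.

9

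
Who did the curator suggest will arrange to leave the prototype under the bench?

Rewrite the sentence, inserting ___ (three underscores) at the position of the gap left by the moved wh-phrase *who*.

In situ: The curator did suggest who will arrange to leave the prototype under the bench.
'who' is the subject of the clause embedded under 'suggest'. The gap is right after 'suggest'.

Who did the curator suggest ___ will arrange to leave the prototype under the bench?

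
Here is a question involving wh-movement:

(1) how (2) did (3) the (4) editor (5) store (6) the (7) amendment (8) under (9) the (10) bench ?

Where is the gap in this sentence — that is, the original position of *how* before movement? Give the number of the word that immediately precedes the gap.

10

Before movement: The editor did store the amendment under the bench how.
'how' is the manner adjunct. Wh-movement fronts it, leaving a gap right after 'bench':
How did the editor store the amendment under the bench ___?
'bench' is word 10.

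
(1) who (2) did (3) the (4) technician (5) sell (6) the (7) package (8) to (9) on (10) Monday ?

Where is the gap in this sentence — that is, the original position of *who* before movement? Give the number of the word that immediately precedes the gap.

8

Before movement: The technician did sell the package to who on Monday.
'who' functions as the object of the preposition 'to' (recipient of 'sell'). Wh-movement fronts it, leaving a gap right after 'to':
Who did the technician sell the package to ___ on Monday?
'to' is word 8.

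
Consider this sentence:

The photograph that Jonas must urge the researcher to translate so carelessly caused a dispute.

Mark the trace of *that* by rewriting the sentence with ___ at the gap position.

'that' is the direct object of 'translate'. The gap is right after 'translate'.

The photograph that Jonas must urge the researcher to translate ___ so carelessly caused a dispute.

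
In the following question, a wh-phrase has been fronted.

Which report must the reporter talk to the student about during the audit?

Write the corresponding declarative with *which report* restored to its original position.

The reporter must talk to the student about which report during the audit.

'which report' functions as the object of the preposition 'about'. Wh-movement fronts it, leaving a gap right after 'about':
Which report must the reporter talk to the student about ___ during the audit?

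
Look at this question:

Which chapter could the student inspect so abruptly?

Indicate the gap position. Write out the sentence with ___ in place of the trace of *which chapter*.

In situ: The student could inspect which chapter so abruptly.
'which chapter' functions as the direct object of 'inspect'. The gap is right after 'inspect'.

Which chapter could the student inspect ___ so abruptly?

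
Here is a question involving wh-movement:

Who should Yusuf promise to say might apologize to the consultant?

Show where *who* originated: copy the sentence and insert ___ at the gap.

Who should Yusuf promise to say ___ might apologize to the consultant?

Underlying clause: Yusuf should promise to say who might apologize to the consultant.
'who' is the subject of the clause embedded under 'say'. The gap is right after 'say'.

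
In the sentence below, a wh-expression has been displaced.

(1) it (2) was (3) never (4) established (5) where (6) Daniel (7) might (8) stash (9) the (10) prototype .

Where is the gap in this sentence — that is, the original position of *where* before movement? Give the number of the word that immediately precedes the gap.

Underlying clause: Daniel might stash the prototype where.
'where' functions as the locative complement of 'stash'. Fronting leaves a gap immediately after 'prototype':
It was never established where Daniel might stash the prototype ___.
'prototype' is word 10.

10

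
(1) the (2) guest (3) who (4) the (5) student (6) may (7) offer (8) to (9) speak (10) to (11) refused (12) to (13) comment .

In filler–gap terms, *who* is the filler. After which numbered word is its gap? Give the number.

'who' functions as the object of the preposition 'to'. Wh-movement fronts it, leaving a gap right after 'to':
The guest who the student may offer to speak to ___ refused to comment.
'to' is word 10.

10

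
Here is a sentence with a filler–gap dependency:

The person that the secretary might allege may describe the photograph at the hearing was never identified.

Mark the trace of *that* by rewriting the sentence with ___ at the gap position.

The filler 'that' is interpreted as the subject of the clause embedded under 'allege'. The gap is right after 'allege'.

The person that the secretary might allege ___ may describe the photograph at the hearing was never identified.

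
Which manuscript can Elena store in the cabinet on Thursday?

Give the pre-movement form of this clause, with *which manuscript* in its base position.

Elena can store which manuscript in the cabinet on Thursday.

The filler 'which manuscript' is interpreted as the direct object of 'store'. Wh-movement fronts it, leaving a gap right after 'store':
Which manuscript can Elena store ___ in the cabinet on Thursday?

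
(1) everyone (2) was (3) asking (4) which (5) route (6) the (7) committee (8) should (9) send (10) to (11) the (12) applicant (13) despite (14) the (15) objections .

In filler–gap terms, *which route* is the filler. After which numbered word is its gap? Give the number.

9

Before movement: The committee should send which route to the applicant despite the objections.
'which route' is the direct object of 'send'. Fronting leaves a gap immediately after 'send':
Everyone was asking which route the committee should send ___ to the applicant despite the objections.
'send' is word 9.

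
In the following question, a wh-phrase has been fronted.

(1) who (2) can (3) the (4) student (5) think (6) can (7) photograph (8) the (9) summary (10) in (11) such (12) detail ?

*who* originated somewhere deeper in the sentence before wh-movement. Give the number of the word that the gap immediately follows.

Before movement: The student can think who can photograph the summary in such detail.
The filler 'who' is interpreted as the subject of the clause embedded under 'think'. Fronting leaves a gap immediately after 'think':
Who can the student think ___ can photograph the summary in such detail?
'think' is word 5.

5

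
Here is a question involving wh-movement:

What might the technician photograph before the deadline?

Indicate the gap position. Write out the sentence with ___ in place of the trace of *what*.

What might the technician photograph ___ before the deadline?

Pre-movement form: The technician might photograph what before the deadline.
The filler 'what' is interpreted as the direct object of 'photograph'. The gap is right after 'photograph'.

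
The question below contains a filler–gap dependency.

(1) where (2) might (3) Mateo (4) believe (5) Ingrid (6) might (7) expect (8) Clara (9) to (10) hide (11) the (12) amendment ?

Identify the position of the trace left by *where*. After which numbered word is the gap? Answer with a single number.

Underlying clause: Mateo might believe Ingrid might expect Clara to hide the amendment where.
'where' is the locative complement of 'hide'. Wh-movement fronts it, leaving a gap right after 'amendment':
Where might Mateo believe Ingrid might expect Clara to hide the amendment ___?
'amendment' is word 12.

12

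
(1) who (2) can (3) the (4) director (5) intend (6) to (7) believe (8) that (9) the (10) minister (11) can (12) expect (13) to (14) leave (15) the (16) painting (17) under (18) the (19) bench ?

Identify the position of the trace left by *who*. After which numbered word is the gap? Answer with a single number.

12

Before movement: The director can intend to believe that the minister can expect who to leave the painting under the bench.
'who' is the direct object of 'expect'. Fronting leaves a gap immediately after 'expect':
Who can the director intend to believe that the minister can expect ___ to leave the painting under the bench?
'expect' is word 12.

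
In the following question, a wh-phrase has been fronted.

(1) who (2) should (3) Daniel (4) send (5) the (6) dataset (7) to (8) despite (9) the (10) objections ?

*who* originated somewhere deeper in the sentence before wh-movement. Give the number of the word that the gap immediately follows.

In situ: Daniel should send the dataset to who despite the objections.
'who' is the object of the preposition 'to' (recipient of 'send'). Wh-movement fronts it, leaving a gap right after 'to':
Who should Daniel send the dataset to ___ despite the objections?
'to' is word 7.

7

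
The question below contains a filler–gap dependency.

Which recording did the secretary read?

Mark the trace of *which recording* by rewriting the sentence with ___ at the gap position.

Which recording did the secretary read ___?

In situ: The secretary did read which recording.
The filler 'which recording' is interpreted as the direct object of 'read'. The gap is right after 'read'.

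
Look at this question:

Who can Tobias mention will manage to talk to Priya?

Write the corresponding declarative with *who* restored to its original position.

Tobias can mention who will manage to talk to Priya.

'who' functions as the subject of the clause embedded under 'mention'. It moves to the left edge, and the trace sits right after 'mention':
Who can Tobias mention ___ will manage to talk to Priya?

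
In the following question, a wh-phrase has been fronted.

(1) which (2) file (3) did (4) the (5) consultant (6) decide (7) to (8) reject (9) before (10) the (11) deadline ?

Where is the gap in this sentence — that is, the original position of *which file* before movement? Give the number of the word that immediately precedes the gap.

Underlying clause: The consultant did decide to reject which file before the deadline.
'which file' is the direct object of 'reject'. Wh-movement fronts it, leaving a gap right after 'reject':
Which file did the consultant decide to reject ___ before the deadline?
'reject' is word 8.

8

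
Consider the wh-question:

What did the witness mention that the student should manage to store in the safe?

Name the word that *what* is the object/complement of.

Pre-movement form: The witness did mention that the student should manage to store what in the safe.
'what' is the direct object of 'store'. It moves to the left edge, and the trace sits right after 'store':
What did the witness mention that the student should manage to store ___ in the safe?

store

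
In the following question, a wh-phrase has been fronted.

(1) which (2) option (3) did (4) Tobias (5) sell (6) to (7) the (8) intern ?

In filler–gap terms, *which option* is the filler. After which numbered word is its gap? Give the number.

5

Pre-movement form: Tobias did sell which option to the intern.
'which option' functions as the direct object of 'sell'. Wh-movement fronts it, leaving a gap right after 'sell':
Which option did Tobias sell ___ to the intern?
'sell' is word 5.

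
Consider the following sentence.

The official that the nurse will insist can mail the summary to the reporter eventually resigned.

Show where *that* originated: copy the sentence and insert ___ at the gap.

The official that the nurse will insist ___ can mail the summary to the reporter eventually resigned.

'that' is the subject of the clause embedded under 'insist'. The gap is right after 'insist'.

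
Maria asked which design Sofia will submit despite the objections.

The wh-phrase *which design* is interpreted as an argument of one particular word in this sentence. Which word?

submit

Before movement: Sofia will submit which design despite the objections.
'which design' functions as the direct object of 'submit'. Fronting leaves a gap immediately after 'submit':
Maria asked which design Sofia will submit ___ despite the objections.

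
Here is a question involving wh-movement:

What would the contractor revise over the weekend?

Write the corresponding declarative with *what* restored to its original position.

The contractor would revise what over the weekend.

'what' functions as the direct object of 'revise'. It moves to the left edge, and the trace sits right after 'revise':
What would the contractor revise ___ over the weekend?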